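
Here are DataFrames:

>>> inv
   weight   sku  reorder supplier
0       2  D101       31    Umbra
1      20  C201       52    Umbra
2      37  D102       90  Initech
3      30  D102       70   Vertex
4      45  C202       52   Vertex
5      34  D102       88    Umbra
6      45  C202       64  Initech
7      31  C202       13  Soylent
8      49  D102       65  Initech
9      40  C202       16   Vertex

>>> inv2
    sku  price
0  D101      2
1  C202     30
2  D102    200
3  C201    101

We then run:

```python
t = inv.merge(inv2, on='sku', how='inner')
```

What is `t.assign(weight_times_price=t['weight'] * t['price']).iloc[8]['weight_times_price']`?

9800

merge on 'sku' (how='inner') → 10 rows:
   weight   sku  reorder supplier  price
0       2  D101       31    Umbra      2
1      20  C201       52    Umbra    101
2      37  D102       90  Initech    200
3      30  D102       70   Vertex    200
4      45  C202       52   Vertex     30
5      34  D102       88    Umbra    200
6      45  C202       64  Initech     30
7      31  C202       13  Soylent     30
8      49  D102       65  Initech    200
9      40  C202       16   Vertex     30
add column weight_times_price = t['weight'] * t['price']:
   weight   sku  reorder supplier  price  weight_times_price
0       2  D101       31    Umbra      2                   4
1      20  C201       52    Umbra    101                2020
2      37  D102       90  Initech    200                7400
3      30  D102       70   Vertex    200                6000
4      45  C202       52   Vertex     30                1350
5      34  D102       88    Umbra    200                6800
6      45  C202       64  Initech     30                1350
7      31  C202       13  Soylent     30                 930
8      49  D102       65  Initech    200                9800
9      40  C202       16   Vertex     30                1200
The value at position 8, column 'weight_times_price' is 9800.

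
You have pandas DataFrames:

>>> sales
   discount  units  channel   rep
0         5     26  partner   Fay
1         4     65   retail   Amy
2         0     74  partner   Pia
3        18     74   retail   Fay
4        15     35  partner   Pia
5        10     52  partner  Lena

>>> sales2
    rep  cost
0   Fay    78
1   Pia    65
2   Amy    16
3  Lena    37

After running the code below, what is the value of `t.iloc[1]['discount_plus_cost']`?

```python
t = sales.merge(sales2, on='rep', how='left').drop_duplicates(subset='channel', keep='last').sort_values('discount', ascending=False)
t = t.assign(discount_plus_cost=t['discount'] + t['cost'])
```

merge on 'rep' (how='left') → 6 rows:
   discount  units  channel   rep  cost
0         5     26  partner   Fay    78
1         4     65   retail   Amy    16
2         0     74  partner   Pia    65
3        18     74   retail   Fay    78
4        15     35  partner   Pia    65
5        10     52  partner  Lena    37
drop duplicate channel (keep=last):
   discount  units  channel   rep  cost
3        18     74   retail   Fay    78
5        10     52  partner  Lena    37
sort by discount descending:
   discount  units  channel   rep  cost
3        18     74   retail   Fay    78
5        10     52  partner  Lena    37
add column discount_plus_cost = t['discount'] + t['cost']:
   discount  units  channel   rep  cost  discount_plus_cost
3        18     74   retail   Fay    78                  96
5        10     52  partner  Lena    37                  47
So iloc[1]['discount_plus_cost'] = 47.

47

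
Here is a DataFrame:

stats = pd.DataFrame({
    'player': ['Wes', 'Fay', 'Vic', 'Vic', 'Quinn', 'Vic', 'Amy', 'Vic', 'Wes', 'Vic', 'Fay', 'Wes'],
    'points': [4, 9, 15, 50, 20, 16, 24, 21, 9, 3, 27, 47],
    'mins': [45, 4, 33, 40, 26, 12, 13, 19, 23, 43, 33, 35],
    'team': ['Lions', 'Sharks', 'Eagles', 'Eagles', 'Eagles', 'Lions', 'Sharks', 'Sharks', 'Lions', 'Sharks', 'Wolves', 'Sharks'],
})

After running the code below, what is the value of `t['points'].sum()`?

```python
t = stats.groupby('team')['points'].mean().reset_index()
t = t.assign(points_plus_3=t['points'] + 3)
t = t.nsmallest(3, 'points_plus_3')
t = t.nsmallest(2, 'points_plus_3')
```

30.4666666667

group by team, mean of points:
team
Eagles    28.333333
Lions      9.666667
Sharks    20.800000
Wolves    27.000000
Name: points, dtype: float64
reset_index():
     team     points
0  Eagles  28.333333
1   Lions   9.666667
2  Sharks  20.800000
3  Wolves  27.000000
add column points_plus_3 = t['points'] + 3:
     team     points  points_plus_3
0  Eagles  28.333333      31.333333
1   Lions   9.666667      12.666667
2  Sharks  20.800000      23.800000
3  Wolves  27.000000      30.000000
take 3 rows with smallest points_plus_3:
     team     points  points_plus_3
1   Lions   9.666667      12.666667
2  Sharks  20.800000      23.800000
3  Wolves  27.000000      30.000000
take 2 rows with smallest points_plus_3:
     team     points  points_plus_3
1   Lions   9.666667      12.666667
2  Sharks  20.800000      23.800000
Hence 30.4666666667.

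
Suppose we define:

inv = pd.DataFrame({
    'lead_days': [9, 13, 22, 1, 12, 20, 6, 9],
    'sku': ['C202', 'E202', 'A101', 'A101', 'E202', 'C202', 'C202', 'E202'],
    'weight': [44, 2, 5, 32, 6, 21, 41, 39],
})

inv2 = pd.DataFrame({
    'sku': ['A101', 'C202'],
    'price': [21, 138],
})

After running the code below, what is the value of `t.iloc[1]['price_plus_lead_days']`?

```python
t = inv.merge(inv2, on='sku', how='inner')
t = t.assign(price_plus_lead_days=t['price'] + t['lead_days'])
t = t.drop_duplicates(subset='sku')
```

43

merge on 'sku' (how='inner') → 5 rows:
   lead_days   sku  weight  price
0          9  C202      44    138
1         22  A101       5     21
2          1  A101      32     21
3         20  C202      21    138
4          6  C202      41    138
add column price_plus_lead_days = t['price'] + t['lead_days']:
   lead_days   sku  weight  price  price_plus_lead_days
0          9  C202      44    138                   147
1         22  A101       5     21                    43
2          1  A101      32     21                    22
3         20  C202      21    138                   158
4          6  C202      41    138                   144
drop duplicate sku (keep=first):
   lead_days   sku  weight  price  price_plus_lead_days
0          9  C202      44    138                   147
1         22  A101       5     21                    43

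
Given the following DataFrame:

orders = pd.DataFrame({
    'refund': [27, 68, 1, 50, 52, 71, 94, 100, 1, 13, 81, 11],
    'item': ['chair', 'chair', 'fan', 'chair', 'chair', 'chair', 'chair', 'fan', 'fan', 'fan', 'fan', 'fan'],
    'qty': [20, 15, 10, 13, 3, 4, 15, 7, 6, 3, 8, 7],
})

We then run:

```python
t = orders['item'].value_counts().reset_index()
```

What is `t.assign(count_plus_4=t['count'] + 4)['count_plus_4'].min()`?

10

value_counts of item:
item
chair    6
fan      6
Name: count, dtype: int64
reset_index():
    item  count
0  chair      6
1    fan      6
add column count_plus_4 = t['count'] + 4:
    item  count  count_plus_4
0  chair      6            10
1    fan      6            10
Hence 10.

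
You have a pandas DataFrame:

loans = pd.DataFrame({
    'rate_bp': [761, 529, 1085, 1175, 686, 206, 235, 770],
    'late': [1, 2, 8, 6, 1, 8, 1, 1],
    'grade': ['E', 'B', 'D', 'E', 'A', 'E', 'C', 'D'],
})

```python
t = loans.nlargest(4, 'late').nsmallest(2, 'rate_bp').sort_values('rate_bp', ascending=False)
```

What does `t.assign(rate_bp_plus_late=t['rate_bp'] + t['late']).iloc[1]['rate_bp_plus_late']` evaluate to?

214

take 4 rows with largest late:
   rate_bp  late grade
2     1085     8     D
5      206     8     E
3     1175     6     E
1      529     2     B
take 2 rows with smallest rate_bp:
   rate_bp  late grade
5      206     8     E
1      529     2     B
sort by rate_bp descending:
   rate_bp  late grade
1      529     2     B
5      206     8     E
add column rate_bp_plus_late = t['rate_bp'] + t['late']:
   rate_bp  late grade  rate_bp_plus_late
1      529     2     B                531
5      206     8     E                214
The value at position 1, column 'rate_bp_plus_late' is 214.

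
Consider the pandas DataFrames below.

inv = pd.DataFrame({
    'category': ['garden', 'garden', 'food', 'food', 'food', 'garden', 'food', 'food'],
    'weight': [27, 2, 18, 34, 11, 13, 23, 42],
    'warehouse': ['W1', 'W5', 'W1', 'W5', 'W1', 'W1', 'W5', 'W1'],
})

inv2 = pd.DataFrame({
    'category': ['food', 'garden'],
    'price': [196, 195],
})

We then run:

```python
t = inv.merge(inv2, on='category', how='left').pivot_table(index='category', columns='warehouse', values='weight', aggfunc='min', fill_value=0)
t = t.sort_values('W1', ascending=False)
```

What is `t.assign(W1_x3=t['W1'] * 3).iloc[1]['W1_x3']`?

merge on 'category' (how='left') → 8 rows:
  category  weight warehouse  price
0   garden      27        W1    195
1   garden       2        W5    195
2     food      18        W1    196
3     food      34        W5    196
4     food      11        W1    196
5   garden      13        W1    195
6     food      23        W5    196
7     food      42        W1    196
pivot: rows=category, cols=warehouse, min(weight):
warehouse  W1  W5
category         
food       11  23
garden     13   2
sort by W1 descending:
warehouse  W1  W5
category         
garden     13   2
food       11  23
add column W1_x3 = t['W1'] * 3:
warehouse  W1  W5  W1_x3
category                
garden     13   2     39
food       11  23     33
Finally, value at position 1, column 'W1_x3' = 33.

33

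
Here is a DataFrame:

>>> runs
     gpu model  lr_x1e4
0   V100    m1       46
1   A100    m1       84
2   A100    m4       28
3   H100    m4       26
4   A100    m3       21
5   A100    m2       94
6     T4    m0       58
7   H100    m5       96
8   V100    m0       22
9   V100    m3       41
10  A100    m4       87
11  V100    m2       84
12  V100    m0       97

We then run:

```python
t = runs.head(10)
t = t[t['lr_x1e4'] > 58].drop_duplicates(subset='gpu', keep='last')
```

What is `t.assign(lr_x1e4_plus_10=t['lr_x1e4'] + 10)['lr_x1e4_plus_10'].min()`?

104

take first 10 rows:
    gpu model  lr_x1e4
0  V100    m1       46
1  A100    m1       84
2  A100    m4       28
3  H100    m4       26
4  A100    m3       21
5  A100    m2       94
6    T4    m0       58
7  H100    m5       96
8  V100    m0       22
9  V100    m3       41
filter rows where lr_x1e4 > 58:
    gpu model  lr_x1e4
1  A100    m1       84
5  A100    m2       94
7  H100    m5       96
drop duplicate gpu (keep=last):
    gpu model  lr_x1e4
5  A100    m2       94
7  H100    m5       96
add column lr_x1e4_plus_10 = t['lr_x1e4'] + 10:
    gpu model  lr_x1e4  lr_x1e4_plus_10
5  A100    m2       94              104
7  H100    m5       96              106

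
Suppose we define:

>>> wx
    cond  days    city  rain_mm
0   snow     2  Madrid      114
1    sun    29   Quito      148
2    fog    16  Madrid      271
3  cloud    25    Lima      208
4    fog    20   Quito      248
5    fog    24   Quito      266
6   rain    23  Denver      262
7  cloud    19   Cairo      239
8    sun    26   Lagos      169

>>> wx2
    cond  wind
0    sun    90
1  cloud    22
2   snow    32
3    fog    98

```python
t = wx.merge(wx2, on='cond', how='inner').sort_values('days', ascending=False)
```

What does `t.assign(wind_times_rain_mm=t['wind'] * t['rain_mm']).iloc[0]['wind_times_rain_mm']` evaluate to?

13320

merge on 'cond' (how='inner') → 8 rows:
    cond  days    city  rain_mm  wind
0   snow     2  Madrid      114    32
1    sun    29   Quito      148    90
2    fog    16  Madrid      271    98
3  cloud    25    Lima      208    22
4    fog    20   Quito      248    98
5    fog    24   Quito      266    98
6  cloud    19   Cairo      239    22
7    sun    26   Lagos      169    90
sort by days descending:
    cond  days    city  rain_mm  wind
1    sun    29   Quito      148    90
7    sun    26   Lagos      169    90
3  cloud    25    Lima      208    22
5    fog    24   Quito      266    98
4    fog    20   Quito      248    98
6  cloud    19   Cairo      239    22
2    fog    16  Madrid      271    98
0   snow     2  Madrid      114    32
add column wind_times_rain_mm = t['wind'] * t['rain_mm']:
    cond  days    city  rain_mm  wind  wind_times_rain_mm
1    sun    29   Quito      148    90               13320
7    sun    26   Lagos      169    90               15210
3  cloud    25    Lima      208    22                4576
5    fog    24   Quito      266    98               26068
4    fog    20   Quito      248    98               24304
6  cloud    19   Cairo      239    22                5258
2    fog    16  Madrid      271    98               26558
0   snow     2  Madrid      114    32                3648
So iloc[0]['wind_times_rain_mm'] = 13320.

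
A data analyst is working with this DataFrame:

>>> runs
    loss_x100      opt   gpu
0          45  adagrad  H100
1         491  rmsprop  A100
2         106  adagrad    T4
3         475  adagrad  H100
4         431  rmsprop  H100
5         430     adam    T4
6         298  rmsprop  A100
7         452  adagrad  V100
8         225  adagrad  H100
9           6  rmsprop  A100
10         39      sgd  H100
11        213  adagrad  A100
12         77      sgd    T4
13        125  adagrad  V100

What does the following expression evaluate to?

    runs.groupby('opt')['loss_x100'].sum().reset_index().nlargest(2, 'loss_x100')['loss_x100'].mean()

group by opt, sum of loss_x100:
opt
adagrad    1641
adam        430
rmsprop    1226
sgd         116
Name: loss_x100, dtype: int64
reset_index():
       opt  loss_x100
0  adagrad       1641
1     adam        430
2  rmsprop       1226
3      sgd        116
take 2 rows with largest loss_x100:
       opt  loss_x100
0  adagrad       1641
2  rmsprop       1226

1433.5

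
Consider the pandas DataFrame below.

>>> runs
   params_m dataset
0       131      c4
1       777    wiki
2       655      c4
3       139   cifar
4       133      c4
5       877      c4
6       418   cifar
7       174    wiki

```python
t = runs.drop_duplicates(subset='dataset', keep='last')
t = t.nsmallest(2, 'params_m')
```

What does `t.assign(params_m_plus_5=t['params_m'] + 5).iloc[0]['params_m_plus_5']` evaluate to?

drop duplicate dataset (keep=last):
   params_m dataset
5       877      c4
6       418   cifar
7       174    wiki
take 2 rows with smallest params_m:
   params_m dataset
7       174    wiki
6       418   cifar
add column params_m_plus_5 = t['params_m'] + 5:
   params_m dataset  params_m_plus_5
7       174    wiki              179
6       418   cifar              423

179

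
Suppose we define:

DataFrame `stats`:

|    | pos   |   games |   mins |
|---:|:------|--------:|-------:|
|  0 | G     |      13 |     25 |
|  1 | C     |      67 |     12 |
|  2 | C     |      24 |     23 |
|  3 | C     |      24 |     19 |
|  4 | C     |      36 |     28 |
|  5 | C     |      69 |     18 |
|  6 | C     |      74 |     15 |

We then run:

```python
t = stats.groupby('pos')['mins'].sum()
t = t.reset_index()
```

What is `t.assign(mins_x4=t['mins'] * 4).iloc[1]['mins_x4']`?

group by pos, sum of mins:
pos
C    115
G     25
Name: mins, dtype: int64
reset_index():
  pos  mins
0   C   115
1   G    25
add column mins_x4 = t['mins'] * 4:
  pos  mins  mins_x4
0   C   115      460
1   G    25      100

100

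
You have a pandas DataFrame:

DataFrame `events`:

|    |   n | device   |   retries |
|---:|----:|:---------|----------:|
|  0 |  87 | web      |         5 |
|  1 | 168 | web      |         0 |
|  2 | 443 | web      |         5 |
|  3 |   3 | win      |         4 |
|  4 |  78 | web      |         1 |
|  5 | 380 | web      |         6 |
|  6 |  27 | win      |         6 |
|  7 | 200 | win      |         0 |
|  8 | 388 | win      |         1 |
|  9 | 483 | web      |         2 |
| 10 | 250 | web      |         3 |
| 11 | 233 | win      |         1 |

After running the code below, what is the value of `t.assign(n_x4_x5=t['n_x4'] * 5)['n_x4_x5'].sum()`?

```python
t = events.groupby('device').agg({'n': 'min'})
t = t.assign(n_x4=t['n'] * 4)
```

1620

group by device, min of n:
         n
device    
web     78
win      3
add column n_x4 = t['n'] * 4:
         n  n_x4
device          
web     78   312
win      3    12
add column n_x4_x5 = t['n_x4'] * 5:
         n  n_x4  n_x4_x5
device                   
web     78   312     1560
win      3    12       60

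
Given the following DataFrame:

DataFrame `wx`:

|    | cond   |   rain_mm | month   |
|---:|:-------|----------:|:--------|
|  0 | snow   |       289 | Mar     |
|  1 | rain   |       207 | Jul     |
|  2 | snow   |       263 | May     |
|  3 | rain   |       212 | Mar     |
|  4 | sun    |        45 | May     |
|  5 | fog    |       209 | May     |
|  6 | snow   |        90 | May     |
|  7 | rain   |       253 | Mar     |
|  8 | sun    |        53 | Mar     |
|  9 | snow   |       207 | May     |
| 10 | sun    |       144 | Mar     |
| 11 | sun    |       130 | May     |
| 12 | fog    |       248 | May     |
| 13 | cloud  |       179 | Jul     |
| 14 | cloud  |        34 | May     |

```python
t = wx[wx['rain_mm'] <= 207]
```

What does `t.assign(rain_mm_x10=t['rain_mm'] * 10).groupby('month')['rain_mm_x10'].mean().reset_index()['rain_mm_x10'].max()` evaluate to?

filter rows where rain_mm <= 207:
     cond  rain_mm month
1    rain      207   Jul
4     sun       45   May
6    snow       90   May
8     sun       53   Mar
9    snow      207   May
10    sun      144   Mar
11    sun      130   May
13  cloud      179   Jul
14  cloud       34   May
add column rain_mm_x10 = t['rain_mm'] * 10:
     cond  rain_mm month  rain_mm_x10
1    rain      207   Jul         2070
4     sun       45   May          450
6    snow       90   May          900
8     sun       53   Mar          530
9    snow      207   May         2070
10    sun      144   Mar         1440
11    sun      130   May         1300
13  cloud      179   Jul         1790
14  cloud       34   May          340
group by month, mean of rain_mm_x10:
month
Jul    1930.0
Mar     985.0
May    1012.0
Name: rain_mm_x10, dtype: float64
reset_index():
  month  rain_mm_x10
0   Jul       1930.0
1   Mar        985.0
2   May       1012.0

1930.0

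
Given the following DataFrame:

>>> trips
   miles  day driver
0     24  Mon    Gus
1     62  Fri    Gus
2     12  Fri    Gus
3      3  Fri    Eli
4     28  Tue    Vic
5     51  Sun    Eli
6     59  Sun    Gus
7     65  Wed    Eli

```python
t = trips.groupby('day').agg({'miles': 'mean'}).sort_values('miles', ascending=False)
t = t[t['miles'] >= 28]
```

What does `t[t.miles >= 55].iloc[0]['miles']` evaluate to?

65.0

group by day, mean of miles:
         miles
day           
Fri  25.666667
Mon  24.000000
Sun  55.000000
Tue  28.000000
Wed  65.000000
sort by miles descending:
         miles
day           
Wed  65.000000
Sun  55.000000
Tue  28.000000
Fri  25.666667
Mon  24.000000
filter rows where miles >= 28:
     miles
day       
Wed   65.0
Sun   55.0
Tue   28.0
filter rows where miles >= 55:
     miles
day       
Wed   65.0
Sun   55.0
The value at position 0, column 'miles' is 65.0.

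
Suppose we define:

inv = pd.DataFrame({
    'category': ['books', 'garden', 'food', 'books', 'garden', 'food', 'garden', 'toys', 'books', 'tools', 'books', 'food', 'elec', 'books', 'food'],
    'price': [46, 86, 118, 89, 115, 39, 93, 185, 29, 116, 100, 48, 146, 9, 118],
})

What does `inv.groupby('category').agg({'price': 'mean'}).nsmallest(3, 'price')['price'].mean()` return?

group by category, mean of price:
           price
category        
books      54.60
elec      146.00
food       80.75
garden     98.00
tools     116.00
toys      185.00
take 3 rows with smallest price:
          price
category       
books     54.60
food      80.75
garden    98.00
mean of column 'price' → 77.7833333333

77.7833333333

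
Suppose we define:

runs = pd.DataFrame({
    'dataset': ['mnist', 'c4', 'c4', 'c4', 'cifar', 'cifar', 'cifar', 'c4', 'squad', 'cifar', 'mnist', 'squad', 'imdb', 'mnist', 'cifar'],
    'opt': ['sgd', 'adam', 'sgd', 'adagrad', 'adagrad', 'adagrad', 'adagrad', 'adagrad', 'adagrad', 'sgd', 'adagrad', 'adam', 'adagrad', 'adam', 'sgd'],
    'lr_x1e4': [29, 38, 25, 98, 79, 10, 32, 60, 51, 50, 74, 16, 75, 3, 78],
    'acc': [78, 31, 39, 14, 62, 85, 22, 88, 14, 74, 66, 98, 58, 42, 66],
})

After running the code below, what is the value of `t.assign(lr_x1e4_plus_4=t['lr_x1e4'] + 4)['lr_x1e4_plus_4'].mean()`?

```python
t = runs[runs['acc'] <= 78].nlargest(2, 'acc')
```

filter rows where acc <= 78:
   dataset      opt  lr_x1e4  acc
0    mnist      sgd       29   78
1       c4     adam       38   31
2       c4      sgd       25   39
3       c4  adagrad       98   14
4    cifar  adagrad       79   62
6    cifar  adagrad       32   22
8    squad  adagrad       51   14
9    cifar      sgd       50   74
10   mnist  adagrad       74   66
12    imdb  adagrad       75   58
13   mnist     adam        3   42
14   cifar      sgd       78   66
take 2 rows with largest acc:
  dataset  opt  lr_x1e4  acc
0   mnist  sgd       29   78
9   cifar  sgd       50   74
add column lr_x1e4_plus_4 = t['lr_x1e4'] + 4:
  dataset  opt  lr_x1e4  acc  lr_x1e4_plus_4
0   mnist  sgd       29   78              33
9   cifar  sgd       50   74              54
mean of column 'lr_x1e4_plus_4' → 43.5

43.5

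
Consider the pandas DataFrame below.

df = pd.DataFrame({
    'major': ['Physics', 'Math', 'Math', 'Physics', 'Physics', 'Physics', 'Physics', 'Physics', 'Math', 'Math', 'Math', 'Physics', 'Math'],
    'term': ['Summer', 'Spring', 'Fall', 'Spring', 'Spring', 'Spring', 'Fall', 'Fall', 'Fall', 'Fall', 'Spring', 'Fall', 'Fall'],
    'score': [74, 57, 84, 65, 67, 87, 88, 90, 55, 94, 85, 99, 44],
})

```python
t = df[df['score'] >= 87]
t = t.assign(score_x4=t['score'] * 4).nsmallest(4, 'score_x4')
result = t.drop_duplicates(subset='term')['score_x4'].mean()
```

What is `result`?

filter rows where score >= 87:
      major    term  score
5   Physics  Spring     87
6   Physics    Fall     88
7   Physics    Fall     90
9      Math    Fall     94
11  Physics    Fall     99
add column score_x4 = t['score'] * 4:
      major    term  score  score_x4
5   Physics  Spring     87       348
6   Physics    Fall     88       352
7   Physics    Fall     90       360
9      Math    Fall     94       376
11  Physics    Fall     99       396
take 4 rows with smallest score_x4:
     major    term  score  score_x4
5  Physics  Spring     87       348
6  Physics    Fall     88       352
7  Physics    Fall     90       360
9     Math    Fall     94       376
drop duplicate term (keep=first):
     major    term  score  score_x4
5  Physics  Spring     87       348
6  Physics    Fall     88       352
Finally, mean of column 'score_x4' = 350.0.

350.0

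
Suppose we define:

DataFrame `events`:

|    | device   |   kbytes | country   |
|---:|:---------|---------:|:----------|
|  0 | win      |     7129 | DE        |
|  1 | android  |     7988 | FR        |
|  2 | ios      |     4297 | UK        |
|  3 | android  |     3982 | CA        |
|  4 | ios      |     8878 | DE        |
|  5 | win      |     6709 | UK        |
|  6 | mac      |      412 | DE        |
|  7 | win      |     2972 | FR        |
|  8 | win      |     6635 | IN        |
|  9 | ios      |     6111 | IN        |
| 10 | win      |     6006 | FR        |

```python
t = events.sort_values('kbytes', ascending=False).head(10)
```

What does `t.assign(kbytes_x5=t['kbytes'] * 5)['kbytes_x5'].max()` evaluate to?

44390

sort by kbytes descending:
     device  kbytes country
4       ios    8878      DE
1   android    7988      FR
0       win    7129      DE
5       win    6709      UK
8       win    6635      IN
9       ios    6111      IN
10      win    6006      FR
2       ios    4297      UK
3   android    3982      CA
7       win    2972      FR
6       mac     412      DE
take first 10 rows:
     device  kbytes country
4       ios    8878      DE
1   android    7988      FR
0       win    7129      DE
5       win    6709      UK
8       win    6635      IN
9       ios    6111      IN
10      win    6006      FR
2       ios    4297      UK
3   android    3982      CA
7       win    2972      FR
add column kbytes_x5 = t['kbytes'] * 5:
     device  kbytes country  kbytes_x5
4       ios    8878      DE      44390
1   android    7988      FR      39940
0       win    7129      DE      35645
5       win    6709      UK      33545
8       win    6635      IN      33175
9       ios    6111      IN      30555
10      win    6006      FR      30030
2       ios    4297      UK      21485
3   android    3982      CA      19910
7       win    2972      FR      14860
Hence 44390.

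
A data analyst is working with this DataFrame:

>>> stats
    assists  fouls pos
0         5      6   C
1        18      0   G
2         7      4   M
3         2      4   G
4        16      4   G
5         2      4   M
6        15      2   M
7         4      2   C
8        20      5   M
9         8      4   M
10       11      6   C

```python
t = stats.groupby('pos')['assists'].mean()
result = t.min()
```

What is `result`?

6.66666666667

group by pos, mean of assists:
pos
C     6.666667
G    12.000000
M    10.400000
Name: assists, dtype: float64
Finally, min of the resulting series = 6.66666666667.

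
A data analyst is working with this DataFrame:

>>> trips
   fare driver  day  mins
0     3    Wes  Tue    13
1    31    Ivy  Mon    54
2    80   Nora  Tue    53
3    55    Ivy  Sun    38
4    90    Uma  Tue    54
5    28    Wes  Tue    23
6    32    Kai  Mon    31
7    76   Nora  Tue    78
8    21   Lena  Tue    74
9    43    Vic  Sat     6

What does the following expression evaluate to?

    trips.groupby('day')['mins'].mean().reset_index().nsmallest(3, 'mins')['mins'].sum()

group by day, mean of mins:
day
Mon    42.500000
Sat     6.000000
Sun    38.000000
Tue    49.166667
Name: mins, dtype: float64
reset_index():
   day       mins
0  Mon  42.500000
1  Sat   6.000000
2  Sun  38.000000
3  Tue  49.166667
take 3 rows with smallest mins:
   day  mins
1  Sat   6.0
2  Sun  38.0
0  Mon  42.5
Reading off the sum of column 'mins', we get 86.5.

86.5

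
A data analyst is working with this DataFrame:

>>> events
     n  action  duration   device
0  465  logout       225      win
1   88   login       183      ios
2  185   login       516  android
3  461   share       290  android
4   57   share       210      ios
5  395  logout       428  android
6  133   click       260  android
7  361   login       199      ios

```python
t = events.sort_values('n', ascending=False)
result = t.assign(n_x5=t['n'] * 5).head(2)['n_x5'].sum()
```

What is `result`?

sort by n descending:
     n  action  duration   device
0  465  logout       225      win
3  461   share       290  android
5  395  logout       428  android
7  361   login       199      ios
2  185   login       516  android
6  133   click       260  android
1   88   login       183      ios
4   57   share       210      ios
add column n_x5 = t['n'] * 5:
     n  action  duration   device  n_x5
0  465  logout       225      win  2325
3  461   share       290  android  2305
5  395  logout       428  android  1975
7  361   login       199      ios  1805
2  185   login       516  android   925
6  133   click       260  android   665
1   88   login       183      ios   440
4   57   share       210      ios   285
take first 2 rows:
     n  action  duration   device  n_x5
0  465  logout       225      win  2325
3  461   share       290  android  2305
Hence 4630.

4630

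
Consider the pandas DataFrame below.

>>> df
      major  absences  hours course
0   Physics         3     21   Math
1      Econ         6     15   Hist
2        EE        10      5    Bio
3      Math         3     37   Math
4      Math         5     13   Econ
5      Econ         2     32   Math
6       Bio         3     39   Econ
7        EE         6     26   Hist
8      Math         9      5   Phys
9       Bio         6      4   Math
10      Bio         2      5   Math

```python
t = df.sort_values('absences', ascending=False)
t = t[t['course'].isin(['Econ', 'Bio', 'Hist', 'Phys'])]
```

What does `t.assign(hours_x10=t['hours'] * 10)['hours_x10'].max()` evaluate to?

sort by absences descending:
      major  absences  hours course
2        EE        10      5    Bio
8      Math         9      5   Phys
1      Econ         6     15   Hist
7        EE         6     26   Hist
9       Bio         6      4   Math
4      Math         5     13   Econ
0   Physics         3     21   Math
3      Math         3     37   Math
6       Bio         3     39   Econ
5      Econ         2     32   Math
10      Bio         2      5   Math
filter rows where course in ['Econ', 'Bio', 'Hist', 'Phys']:
  major  absences  hours course
2    EE        10      5    Bio
8  Math         9      5   Phys
1  Econ         6     15   Hist
7    EE         6     26   Hist
4  Math         5     13   Econ
6   Bio         3     39   Econ
add column hours_x10 = t['hours'] * 10:
  major  absences  hours course  hours_x10
2    EE        10      5    Bio         50
8  Math         9      5   Phys         50
1  Econ         6     15   Hist        150
7    EE         6     26   Hist        260
4  Math         5     13   Econ        130
6   Bio         3     39   Econ        390
The max of column 'hours_x10' is 390.

390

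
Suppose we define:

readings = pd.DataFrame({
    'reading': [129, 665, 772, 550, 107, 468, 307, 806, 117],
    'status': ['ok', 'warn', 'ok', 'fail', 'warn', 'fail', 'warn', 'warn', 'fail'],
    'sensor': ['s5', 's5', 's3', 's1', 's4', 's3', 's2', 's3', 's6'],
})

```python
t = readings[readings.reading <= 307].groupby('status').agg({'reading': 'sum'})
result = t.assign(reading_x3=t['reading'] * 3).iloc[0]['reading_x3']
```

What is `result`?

351

filter rows where reading <= 307:
   reading status sensor
0      129     ok     s5
4      107   warn     s4
6      307   warn     s2
8      117   fail     s6
group by status, sum of reading:
        reading
status         
fail        117
ok          129
warn        414
add column reading_x3 = t['reading'] * 3:
        reading  reading_x3
status                     
fail        117         351
ok          129         387
warn        414        1242
Taking the value at position 0, column 'reading_x3' gives 351.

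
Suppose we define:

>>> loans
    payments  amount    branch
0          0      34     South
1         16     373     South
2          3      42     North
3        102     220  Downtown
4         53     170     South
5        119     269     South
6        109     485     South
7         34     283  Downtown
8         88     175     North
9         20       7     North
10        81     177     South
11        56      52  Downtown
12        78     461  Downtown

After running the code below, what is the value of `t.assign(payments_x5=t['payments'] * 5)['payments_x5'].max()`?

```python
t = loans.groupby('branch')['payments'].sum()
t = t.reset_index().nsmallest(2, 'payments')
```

1350

group by branch, sum of payments:
branch
Downtown    270
North       111
South       378
Name: payments, dtype: int64
reset_index():
     branch  payments
0  Downtown       270
1     North       111
2     South       378
take 2 rows with smallest payments:
     branch  payments
1     North       111
0  Downtown       270
add column payments_x5 = t['payments'] * 5:
     branch  payments  payments_x5
1     North       111          555
0  Downtown       270         1350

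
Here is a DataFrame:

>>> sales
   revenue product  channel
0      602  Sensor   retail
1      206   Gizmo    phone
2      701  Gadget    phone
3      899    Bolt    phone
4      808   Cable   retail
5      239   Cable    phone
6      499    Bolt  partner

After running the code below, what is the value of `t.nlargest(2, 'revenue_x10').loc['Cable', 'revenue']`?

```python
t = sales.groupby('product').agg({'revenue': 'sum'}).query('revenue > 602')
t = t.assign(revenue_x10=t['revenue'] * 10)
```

group by product, sum of revenue:
         revenue
product         
Bolt        1398
Cable       1047
Gadget       701
Gizmo        206
Sensor       602
filter rows where revenue > 602:
         revenue
product         
Bolt        1398
Cable       1047
Gadget       701
add column revenue_x10 = t['revenue'] * 10:
         revenue  revenue_x10
product                      
Bolt        1398        13980
Cable       1047        10470
Gadget       701         7010
take 2 rows with largest revenue_x10:
         revenue  revenue_x10
product                      
Bolt        1398        13980
Cable       1047        10470
Hence 1047.

1047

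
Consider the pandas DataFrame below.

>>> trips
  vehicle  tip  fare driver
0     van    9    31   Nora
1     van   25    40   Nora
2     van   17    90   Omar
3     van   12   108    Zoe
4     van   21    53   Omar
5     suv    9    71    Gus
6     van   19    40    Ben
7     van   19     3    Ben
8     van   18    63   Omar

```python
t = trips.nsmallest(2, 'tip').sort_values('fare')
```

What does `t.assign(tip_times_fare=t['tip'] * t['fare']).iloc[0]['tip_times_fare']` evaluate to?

279

take 2 rows with smallest tip:
  vehicle  tip  fare driver
0     van    9    31   Nora
5     suv    9    71    Gus
sort by fare:
  vehicle  tip  fare driver
0     van    9    31   Nora
5     suv    9    71    Gus
add column tip_times_fare = t['tip'] * t['fare']:
  vehicle  tip  fare driver  tip_times_fare
0     van    9    31   Nora             279
5     suv    9    71    Gus             639
Taking the value at position 0, column 'tip_times_fare' gives 279.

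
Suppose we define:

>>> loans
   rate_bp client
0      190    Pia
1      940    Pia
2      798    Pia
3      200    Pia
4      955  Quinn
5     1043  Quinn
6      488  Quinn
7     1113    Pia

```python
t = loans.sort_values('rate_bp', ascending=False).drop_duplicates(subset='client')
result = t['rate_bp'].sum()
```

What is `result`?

sort by rate_bp descending:
   rate_bp client
7     1113    Pia
5     1043  Quinn
4      955  Quinn
1      940    Pia
2      798    Pia
6      488  Quinn
3      200    Pia
0      190    Pia
drop duplicate client (keep=first):
   rate_bp client
7     1113    Pia
5     1043  Quinn

2156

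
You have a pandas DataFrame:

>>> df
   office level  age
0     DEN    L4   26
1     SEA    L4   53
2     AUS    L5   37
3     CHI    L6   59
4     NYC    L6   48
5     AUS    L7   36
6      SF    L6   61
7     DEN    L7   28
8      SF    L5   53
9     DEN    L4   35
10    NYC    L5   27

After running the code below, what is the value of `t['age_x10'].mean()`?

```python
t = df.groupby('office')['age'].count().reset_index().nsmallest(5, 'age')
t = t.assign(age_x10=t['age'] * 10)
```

16.0

group by office, count of age:
office
AUS    2
CHI    1
DEN    3
NYC    2
SEA    1
SF     2
Name: age, dtype: int64
reset_index():
  office  age
0    AUS    2
1    CHI    1
2    DEN    3
3    NYC    2
4    SEA    1
5     SF    2
take 5 rows with smallest age:
  office  age
1    CHI    1
4    SEA    1
0    AUS    2
3    NYC    2
5     SF    2
add column age_x10 = t['age'] * 10:
  office  age  age_x10
1    CHI    1       10
4    SEA    1       10
0    AUS    2       20
3    NYC    2       20
5     SF    2       20
Finally, mean of column 'age_x10' = 16.0.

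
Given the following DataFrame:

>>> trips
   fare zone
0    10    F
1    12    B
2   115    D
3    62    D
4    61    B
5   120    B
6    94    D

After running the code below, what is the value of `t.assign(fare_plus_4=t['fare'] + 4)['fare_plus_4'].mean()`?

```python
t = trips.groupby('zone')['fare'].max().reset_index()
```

85.6666666667

group by zone, max of fare:
zone
B    120
D    115
F     10
Name: fare, dtype: int64
reset_index():
  zone  fare
0    B   120
1    D   115
2    F    10
add column fare_plus_4 = t['fare'] + 4:
  zone  fare  fare_plus_4
0    B   120          124
1    D   115          119
2    F    10           14
Hence 85.6666666667.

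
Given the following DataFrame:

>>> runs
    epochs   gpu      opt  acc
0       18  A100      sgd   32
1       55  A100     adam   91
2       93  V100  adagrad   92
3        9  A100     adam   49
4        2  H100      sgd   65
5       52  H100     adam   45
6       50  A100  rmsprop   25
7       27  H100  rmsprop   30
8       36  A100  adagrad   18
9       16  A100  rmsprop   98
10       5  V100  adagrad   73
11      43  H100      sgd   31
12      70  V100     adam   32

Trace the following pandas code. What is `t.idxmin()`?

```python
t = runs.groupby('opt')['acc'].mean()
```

group by opt, mean of acc:
opt
adagrad    61.000000
adam       54.250000
rmsprop    51.000000
sgd        42.666667
Name: acc, dtype: float64
Hence sgd.

sgd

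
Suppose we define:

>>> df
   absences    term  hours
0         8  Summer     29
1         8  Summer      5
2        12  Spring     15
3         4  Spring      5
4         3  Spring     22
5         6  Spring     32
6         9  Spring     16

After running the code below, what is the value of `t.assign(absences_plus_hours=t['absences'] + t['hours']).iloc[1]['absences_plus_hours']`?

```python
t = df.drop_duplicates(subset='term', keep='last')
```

drop duplicate term (keep=last):
   absences    term  hours
1         8  Summer      5
6         9  Spring     16
add column absences_plus_hours = t['absences'] + t['hours']:
   absences    term  hours  absences_plus_hours
1         8  Summer      5                   13
6         9  Spring     16                   25
Then the value at position 1, column 'absences_plus_hours': 25

25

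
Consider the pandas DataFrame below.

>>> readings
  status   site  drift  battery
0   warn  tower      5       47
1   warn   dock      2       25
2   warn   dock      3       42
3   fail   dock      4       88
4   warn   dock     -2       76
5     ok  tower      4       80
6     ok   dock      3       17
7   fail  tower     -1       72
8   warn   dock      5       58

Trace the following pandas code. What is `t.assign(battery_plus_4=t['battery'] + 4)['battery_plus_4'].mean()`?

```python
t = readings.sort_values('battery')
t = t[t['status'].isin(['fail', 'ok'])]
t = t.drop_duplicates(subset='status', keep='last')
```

88.0

sort by battery:
  status   site  drift  battery
6     ok   dock      3       17
1   warn   dock      2       25
2   warn   dock      3       42
0   warn  tower      5       47
8   warn   dock      5       58
7   fail  tower     -1       72
4   warn   dock     -2       76
5     ok  tower      4       80
3   fail   dock      4       88
filter rows where status in ['fail', 'ok']:
  status   site  drift  battery
6     ok   dock      3       17
7   fail  tower     -1       72
5     ok  tower      4       80
3   fail   dock      4       88
drop duplicate status (keep=last):
  status   site  drift  battery
5     ok  tower      4       80
3   fail   dock      4       88
add column battery_plus_4 = t['battery'] + 4:
  status   site  drift  battery  battery_plus_4
5     ok  tower      4       80              84
3   fail   dock      4       88              92
Reading off the mean of column 'battery_plus_4', we get 88.0.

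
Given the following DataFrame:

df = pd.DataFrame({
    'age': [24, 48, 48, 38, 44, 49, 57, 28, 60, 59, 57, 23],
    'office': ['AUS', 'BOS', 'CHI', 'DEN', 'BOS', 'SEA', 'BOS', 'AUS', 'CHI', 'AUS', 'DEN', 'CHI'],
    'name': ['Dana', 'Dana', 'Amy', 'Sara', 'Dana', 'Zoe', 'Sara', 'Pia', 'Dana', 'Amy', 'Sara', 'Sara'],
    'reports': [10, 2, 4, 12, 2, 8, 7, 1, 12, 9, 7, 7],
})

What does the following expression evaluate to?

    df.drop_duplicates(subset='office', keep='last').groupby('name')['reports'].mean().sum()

drop duplicate office (keep=last):
    age office  name  reports
5    49    SEA   Zoe        8
6    57    BOS  Sara        7
9    59    AUS   Amy        9
10   57    DEN  Sara        7
11   23    CHI  Sara        7
group by name, mean of reports:
name
Amy     9.0
Sara    7.0
Zoe     8.0
Name: reports, dtype: float64

24.0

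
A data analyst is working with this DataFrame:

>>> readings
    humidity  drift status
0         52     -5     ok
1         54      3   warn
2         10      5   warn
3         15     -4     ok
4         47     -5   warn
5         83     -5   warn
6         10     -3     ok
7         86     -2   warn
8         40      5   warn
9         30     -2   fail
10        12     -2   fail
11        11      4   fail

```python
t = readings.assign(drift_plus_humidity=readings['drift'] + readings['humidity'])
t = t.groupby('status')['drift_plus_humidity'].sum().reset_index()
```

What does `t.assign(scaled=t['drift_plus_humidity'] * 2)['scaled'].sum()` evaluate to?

add column drift_plus_humidity = readings['drift'] + readings['humidity']:
    humidity  drift status  drift_plus_humidity
0         52     -5     ok                   47
1         54      3   warn                   57
2         10      5   warn                   15
3         15     -4     ok                   11
4         47     -5   warn                   42
5         83     -5   warn                   78
6         10     -3     ok                    7
7         86     -2   warn                   84
8         40      5   warn                   45
9         30     -2   fail                   28
10        12     -2   fail                   10
11        11      4   fail                   15
group by status, sum of drift_plus_humidity:
status
fail     53
ok       65
warn    321
Name: drift_plus_humidity, dtype: int64
reset_index():
  status  drift_plus_humidity
0   fail                   53
1     ok                   65
2   warn                  321
add column scaled = t['drift_plus_humidity'] * 2:
  status  drift_plus_humidity  scaled
0   fail                   53     106
1     ok                   65     130
2   warn                  321     642
Hence 878.

878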